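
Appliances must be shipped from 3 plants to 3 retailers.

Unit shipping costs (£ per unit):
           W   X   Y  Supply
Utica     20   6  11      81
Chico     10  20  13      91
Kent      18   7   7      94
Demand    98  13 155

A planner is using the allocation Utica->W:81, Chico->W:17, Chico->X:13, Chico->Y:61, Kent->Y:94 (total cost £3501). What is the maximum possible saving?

Current plan cost = 81·20 + 17·10 + 13·20 + 61·13 + 94·7 = £3501.
Optimal plan:
  Utica->W: 7 × £20 = £140
  Utica->X: 13 × £6 = £78
  Utica->Y: 61 × £11 = £671
  Chico->W: 91 × £10 = £910
  Kent->Y: 94 × £7 = £658
Optimal cost = £2457.
Saving = 3501 − 2457 = £1044.

1044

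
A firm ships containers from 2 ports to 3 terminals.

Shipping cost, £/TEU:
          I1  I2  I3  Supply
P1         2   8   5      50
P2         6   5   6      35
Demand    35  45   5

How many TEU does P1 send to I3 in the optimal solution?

5

Solving gives:
  P1->I1: 35 × £2 = £70
  P1->I2: 10 × £8 = £80
  P1->I3: 5 × £5 = £25
  P2->I2: 35 × £5 = £175
Total cost = £350.
So P1→I3 carries 5 TEU.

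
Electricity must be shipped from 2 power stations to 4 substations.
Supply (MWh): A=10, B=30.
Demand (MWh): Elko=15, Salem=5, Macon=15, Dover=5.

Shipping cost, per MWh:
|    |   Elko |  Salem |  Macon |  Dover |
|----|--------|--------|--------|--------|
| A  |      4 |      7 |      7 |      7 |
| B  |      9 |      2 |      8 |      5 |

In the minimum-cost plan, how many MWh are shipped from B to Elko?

The minimum-cost plan:
  A->Elko: 10 × 4 = 40
  B->Elko: 5 × 9 = 45
  B->Salem: 5 × 2 = 10
  B->Macon: 15 × 8 = 120
  B->Dover: 5 × 5 = 25
Total cost = 240.
So B→Elko carries 5 MWh.

5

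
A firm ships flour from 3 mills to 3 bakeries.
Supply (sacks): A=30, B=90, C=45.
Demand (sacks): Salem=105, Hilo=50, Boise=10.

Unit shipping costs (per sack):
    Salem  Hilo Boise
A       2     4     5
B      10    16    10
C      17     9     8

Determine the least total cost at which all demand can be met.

1375

One minimum-cost allocation:
  A to Salem: 25 × 2 = 50
  A to Hilo: 5 × 4 = 20
  B to Salem: 80 × 10 = 800
  B to Boise: 10 × 10 = 100
  C to Hilo: 45 × 9 = 405
Total = 50 + 20 + 800 + 100 + 405 = 1375.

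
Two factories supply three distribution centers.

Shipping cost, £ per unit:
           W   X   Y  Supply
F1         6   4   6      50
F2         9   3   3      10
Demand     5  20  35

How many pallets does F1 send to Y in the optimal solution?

25

Solving gives:
  F1→W: 5 pallets
  F1→X: 20 pallets
  F1→Y: 25 pallets
  F2→Y: 10 pallets
Total cost = £290.
So F1→Y carries 25 pallets.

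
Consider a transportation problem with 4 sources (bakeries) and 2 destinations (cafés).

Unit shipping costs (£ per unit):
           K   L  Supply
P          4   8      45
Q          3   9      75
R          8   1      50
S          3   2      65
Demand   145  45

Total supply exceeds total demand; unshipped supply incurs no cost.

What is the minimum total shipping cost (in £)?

485

One minimum-cost allocation:
  P→K: 5 × £4 = £20
  Q→K: 75 × £3 = £225
  R→L: 45 × £1 = £45
  S→K: 65 × £3 = £195
Total = 20 + 225 + 45 + 195 = £485.
(Supply check: P ships 5; Q ships 75; R ships 45; S ships 65.)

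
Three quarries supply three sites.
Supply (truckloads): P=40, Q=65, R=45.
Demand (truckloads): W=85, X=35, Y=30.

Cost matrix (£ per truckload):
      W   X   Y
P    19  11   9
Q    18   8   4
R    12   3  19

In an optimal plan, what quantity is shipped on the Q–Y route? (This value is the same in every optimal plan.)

30

The minimum-cost plan:
  P->W: 40 × £19 = £760
  Q->X: 35 × £8 = £280
  Q->Y: 30 × £4 = £120
  R->W: 45 × £12 = £540
Total cost = £1700.
So Q→Y carries 30 truckloads.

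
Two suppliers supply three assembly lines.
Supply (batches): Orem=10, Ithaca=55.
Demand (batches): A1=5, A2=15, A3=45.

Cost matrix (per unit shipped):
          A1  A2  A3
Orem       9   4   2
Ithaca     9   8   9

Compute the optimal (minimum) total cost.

An optimal shipping plan:
  Orem–A3: 10 × 2 = 20
  Ithaca–A1: 5 × 9 = 45
  Ithaca–A2: 15 × 8 = 120
  Ithaca–A3: 35 × 9 = 315
Total = 20 + 45 + 120 + 315 = 500.

500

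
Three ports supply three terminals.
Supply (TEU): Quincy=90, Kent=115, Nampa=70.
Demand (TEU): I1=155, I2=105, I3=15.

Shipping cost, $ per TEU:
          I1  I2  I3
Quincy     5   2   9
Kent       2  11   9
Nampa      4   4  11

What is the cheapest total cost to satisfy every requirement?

One minimum-cost allocation:
  Quincy–I2: 75 TEU
  Quincy–I3: 15 TEU
  Kent–I1: 115 TEU
  Nampa–I1: 40 TEU
  Nampa–I2: 30 TEU
Total cost = $795.

795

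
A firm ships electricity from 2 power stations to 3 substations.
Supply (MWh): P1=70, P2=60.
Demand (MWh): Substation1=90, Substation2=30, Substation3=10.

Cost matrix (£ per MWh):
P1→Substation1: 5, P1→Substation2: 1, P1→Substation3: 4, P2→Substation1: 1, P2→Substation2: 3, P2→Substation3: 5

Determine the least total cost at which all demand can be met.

An optimal shipping plan:
  P1->Substation1: 30 × £5 = £150
  P1->Substation2: 30 × £1 = £30
  P1->Substation3: 10 × £4 = £40
  P2->Substation1: 60 × £1 = £60
Total = 150 + 30 + 40 + 60 = £280.

280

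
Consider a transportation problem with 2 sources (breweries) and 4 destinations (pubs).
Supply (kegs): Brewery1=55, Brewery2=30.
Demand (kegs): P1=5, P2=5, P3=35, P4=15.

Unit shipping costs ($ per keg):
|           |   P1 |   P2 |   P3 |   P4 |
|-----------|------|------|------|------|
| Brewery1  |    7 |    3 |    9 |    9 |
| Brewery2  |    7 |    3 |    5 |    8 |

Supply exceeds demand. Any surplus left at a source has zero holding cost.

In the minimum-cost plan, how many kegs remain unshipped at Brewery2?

Minimum-cost shipments:
  Brewery1–P1: 5 × $7 = $35
  Brewery1–P2: 5 × $3 = $15
  Brewery1–P3: 5 × $9 = $45
  Brewery1–P4: 15 × $9 = $135
  Brewery2–P3: 30 × $5 = $150
Total cost = $380.
Brewery2 ships 30 of its 30, leaving 0.

0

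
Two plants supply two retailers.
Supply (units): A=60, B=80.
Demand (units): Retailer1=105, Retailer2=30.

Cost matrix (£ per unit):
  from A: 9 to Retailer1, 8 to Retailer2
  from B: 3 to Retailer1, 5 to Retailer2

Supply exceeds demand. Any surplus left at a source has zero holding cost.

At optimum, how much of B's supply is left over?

Minimum-cost shipments:
  A to Retailer1: 25 × £9 = £225
  A to Retailer2: 30 × £8 = £240
  B to Retailer1: 80 × £3 = £240
Total cost = £705.
B ships 80 of its 80, leaving 0.

0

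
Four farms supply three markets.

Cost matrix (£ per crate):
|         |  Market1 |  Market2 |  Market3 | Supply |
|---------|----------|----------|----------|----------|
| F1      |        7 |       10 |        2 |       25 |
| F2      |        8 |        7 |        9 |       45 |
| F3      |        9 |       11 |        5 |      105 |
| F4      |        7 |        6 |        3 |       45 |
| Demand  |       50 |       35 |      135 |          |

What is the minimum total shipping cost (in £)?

1195

One minimum-cost allocation:
  F1–Market3: 25 × £2 = £50
  F2–Market1: 10 × £8 = £80
  F2–Market2: 35 × £7 = £245
  F3–Market1: 40 × £9 = £360
  F3–Market3: 65 × £5 = £325
  F4–Market3: 45 × £3 = £135
Total = 50 + 80 + 245 + 360 + 325 + 135 = £1195.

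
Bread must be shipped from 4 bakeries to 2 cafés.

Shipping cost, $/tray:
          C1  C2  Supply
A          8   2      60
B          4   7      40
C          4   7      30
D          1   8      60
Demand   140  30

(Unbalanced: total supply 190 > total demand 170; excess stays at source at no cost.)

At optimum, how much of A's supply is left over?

20

An optimal plan:
  A→C1: 10 × $8 = $80
  A→C2: 30 × $2 = $60
  B→C1: 40 × $4 = $160
  C→C1: 30 × $4 = $120
  D→C1: 60 × $1 = $60
Total cost = $480.
A ships 40 of its 60, leaving 20.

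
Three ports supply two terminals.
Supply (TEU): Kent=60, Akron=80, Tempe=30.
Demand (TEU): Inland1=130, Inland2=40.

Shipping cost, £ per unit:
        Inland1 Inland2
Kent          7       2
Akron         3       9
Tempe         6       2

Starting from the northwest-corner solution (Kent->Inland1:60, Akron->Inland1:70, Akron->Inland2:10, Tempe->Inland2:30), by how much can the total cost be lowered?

140

Current plan cost = 60·7 + 70·3 + 10·9 + 30·2 = £780.
Optimal plan:
  Kent→Inland1: 20 × £7 = £140
  Kent→Inland2: 40 × £2 = £80
  Akron→Inland1: 80 × £3 = £240
  Tempe→Inland1: 30 × £6 = £180
Optimal cost = £640.
Saving = 780 − 640 = £140.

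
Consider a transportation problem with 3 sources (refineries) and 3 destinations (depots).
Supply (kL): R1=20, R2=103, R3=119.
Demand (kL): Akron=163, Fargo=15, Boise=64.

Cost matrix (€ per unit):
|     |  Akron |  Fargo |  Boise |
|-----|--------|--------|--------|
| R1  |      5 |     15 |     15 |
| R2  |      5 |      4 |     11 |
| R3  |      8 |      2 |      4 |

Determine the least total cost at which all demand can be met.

A cheapest plan:
  R1–Akron: 20 × €5 = €100
  R2–Akron: 103 × €5 = €515
  R3–Akron: 40 × €8 = €320
  R3–Fargo: 15 × €2 = €30
  R3–Boise: 64 × €4 = €256
Total = 100 + 515 + 320 + 30 + 256 = €1221.

1221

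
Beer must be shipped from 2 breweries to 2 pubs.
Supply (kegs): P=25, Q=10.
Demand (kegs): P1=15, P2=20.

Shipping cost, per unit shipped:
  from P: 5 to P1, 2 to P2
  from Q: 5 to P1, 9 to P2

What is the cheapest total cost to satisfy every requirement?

115

One minimum-cost allocation:
  P to P1: 5 × 5 = 25
  P to P2: 20 × 2 = 40
  Q to P1: 10 × 5 = 50
Total = 25 + 40 + 50 = 115.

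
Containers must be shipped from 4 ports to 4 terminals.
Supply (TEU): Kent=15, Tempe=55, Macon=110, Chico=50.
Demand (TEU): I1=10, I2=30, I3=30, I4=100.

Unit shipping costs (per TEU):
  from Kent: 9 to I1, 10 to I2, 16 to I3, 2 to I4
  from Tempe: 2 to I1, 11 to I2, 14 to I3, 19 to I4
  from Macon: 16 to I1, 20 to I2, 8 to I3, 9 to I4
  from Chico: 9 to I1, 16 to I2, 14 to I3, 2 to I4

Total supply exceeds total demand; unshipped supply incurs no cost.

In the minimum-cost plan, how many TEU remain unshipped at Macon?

Minimum-cost shipments:
  Kent->I4: 15 × 2 = 30
  Tempe->I1: 10 × 2 = 20
  Tempe->I2: 30 × 11 = 330
  Macon->I3: 30 × 8 = 240
  Macon->I4: 35 × 9 = 315
  Chico->I4: 50 × 2 = 100
Total cost = 1035.
Macon ships 65 of its 110, leaving 45.

45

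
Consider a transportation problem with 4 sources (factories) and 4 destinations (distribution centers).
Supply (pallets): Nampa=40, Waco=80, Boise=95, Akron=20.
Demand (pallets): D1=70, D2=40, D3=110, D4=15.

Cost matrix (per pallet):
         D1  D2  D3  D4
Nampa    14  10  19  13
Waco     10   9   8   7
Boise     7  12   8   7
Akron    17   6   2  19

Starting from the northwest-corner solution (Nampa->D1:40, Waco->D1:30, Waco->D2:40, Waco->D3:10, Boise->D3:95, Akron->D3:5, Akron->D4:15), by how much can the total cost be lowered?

600

Current plan cost = 40·14 + 30·10 + 40·9 + 10·8 + 95·8 + 5·2 + 15·19 = 2355.
Optimal plan:
  Nampa→D2: 40 × 10 = 400
  Waco→D3: 65 × 8 = 520
  Waco→D4: 15 × 7 = 105
  Boise→D1: 70 × 7 = 490
  Boise→D3: 25 × 8 = 200
  Akron→D3: 20 × 2 = 40
Optimal cost = 1755.
Saving = 2355 − 1755 = 600.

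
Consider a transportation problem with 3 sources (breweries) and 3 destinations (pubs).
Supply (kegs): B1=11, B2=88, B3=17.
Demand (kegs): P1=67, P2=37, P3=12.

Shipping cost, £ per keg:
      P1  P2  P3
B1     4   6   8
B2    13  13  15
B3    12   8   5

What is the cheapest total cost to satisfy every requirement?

One minimum-cost allocation:
  B1->P1: 11 × £4 = £44
  B2->P1: 56 × £13 = £728
  B2->P2: 32 × £13 = £416
  B3->P2: 5 × £8 = £40
  B3->P3: 12 × £5 = £60
Total = 44 + 728 + 416 + 40 + 60 = £1288.

1288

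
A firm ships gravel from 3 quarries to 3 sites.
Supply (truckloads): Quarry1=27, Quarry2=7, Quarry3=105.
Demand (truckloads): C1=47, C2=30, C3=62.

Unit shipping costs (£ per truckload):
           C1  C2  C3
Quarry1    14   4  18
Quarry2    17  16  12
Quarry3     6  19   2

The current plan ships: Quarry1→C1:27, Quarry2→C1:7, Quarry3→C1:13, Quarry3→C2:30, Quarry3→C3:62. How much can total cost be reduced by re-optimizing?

667

Current plan cost = 27·14 + 7·17 + 13·6 + 30·19 + 62·2 = £1269.
Optimal plan:
  Quarry1 to C2: 27 × £4 = £108
  Quarry2 to C2: 3 × £16 = £48
  Quarry2 to C3: 4 × £12 = £48
  Quarry3 to C1: 47 × £6 = £282
  Quarry3 to C3: 58 × £2 = £116
Optimal cost = £602.
Saving = 1269 − 602 = £667.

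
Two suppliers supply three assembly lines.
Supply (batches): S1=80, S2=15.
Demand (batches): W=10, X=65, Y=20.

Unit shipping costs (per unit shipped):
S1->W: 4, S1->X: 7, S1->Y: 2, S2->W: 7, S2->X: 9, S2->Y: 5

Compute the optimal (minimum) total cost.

565

Optimal allocation:
  S1–W: 10 × 4 = 40
  S1–X: 50 × 7 = 350
  S1–Y: 20 × 2 = 40
  S2–X: 15 × 9 = 135
Total = 40 + 350 + 40 + 135 = 565.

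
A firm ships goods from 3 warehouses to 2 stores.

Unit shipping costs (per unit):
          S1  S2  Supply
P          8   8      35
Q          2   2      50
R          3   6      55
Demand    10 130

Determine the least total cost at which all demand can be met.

One minimum-cost allocation:
  P–S2: 35 × 8 = 280
  Q–S2: 50 × 2 = 100
  R–S1: 10 × 3 = 30
  R–S2: 45 × 6 = 270
Total = 280 + 100 + 30 + 270 = 680.

680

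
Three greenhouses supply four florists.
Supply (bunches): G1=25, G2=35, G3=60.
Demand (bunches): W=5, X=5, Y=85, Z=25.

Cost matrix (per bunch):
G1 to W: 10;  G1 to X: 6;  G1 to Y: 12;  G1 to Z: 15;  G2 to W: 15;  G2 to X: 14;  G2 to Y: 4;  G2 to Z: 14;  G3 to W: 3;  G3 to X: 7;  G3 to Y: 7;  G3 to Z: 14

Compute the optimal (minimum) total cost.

One minimum-cost allocation:
  G1–X: 5 bunches
  G1–Z: 20 bunches
  G2–Y: 35 bunches
  G3–W: 5 bunches
  G3–Y: 50 bunches
  G3–Z: 5 bunches
Total cost = 905.
(Supply check: G1 ships 25; G2 ships 35; G3 ships 60.)

905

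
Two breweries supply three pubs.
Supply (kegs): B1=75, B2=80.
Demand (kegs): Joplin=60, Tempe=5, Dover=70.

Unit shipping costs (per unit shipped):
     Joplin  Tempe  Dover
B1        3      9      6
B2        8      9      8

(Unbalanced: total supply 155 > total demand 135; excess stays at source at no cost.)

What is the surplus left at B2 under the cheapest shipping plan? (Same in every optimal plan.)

20

Minimum-cost shipments:
  B1->Joplin: 60 kegs
  B1->Dover: 15 kegs
  B2->Tempe: 5 kegs
  B2->Dover: 55 kegs
Total cost = 755.
B2 ships 60 of its 80, leaving 20.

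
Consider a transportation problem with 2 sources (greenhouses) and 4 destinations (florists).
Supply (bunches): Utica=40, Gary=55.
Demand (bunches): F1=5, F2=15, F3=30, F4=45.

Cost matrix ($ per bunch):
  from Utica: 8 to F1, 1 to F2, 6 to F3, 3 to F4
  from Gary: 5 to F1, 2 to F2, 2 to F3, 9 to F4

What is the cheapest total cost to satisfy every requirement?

Optimal allocation:
  Utica->F4: 40 bunches
  Gary->F1: 5 bunches
  Gary->F2: 15 bunches
  Gary->F3: 30 bunches
  Gary->F4: 5 bunches
Total cost = $280.

280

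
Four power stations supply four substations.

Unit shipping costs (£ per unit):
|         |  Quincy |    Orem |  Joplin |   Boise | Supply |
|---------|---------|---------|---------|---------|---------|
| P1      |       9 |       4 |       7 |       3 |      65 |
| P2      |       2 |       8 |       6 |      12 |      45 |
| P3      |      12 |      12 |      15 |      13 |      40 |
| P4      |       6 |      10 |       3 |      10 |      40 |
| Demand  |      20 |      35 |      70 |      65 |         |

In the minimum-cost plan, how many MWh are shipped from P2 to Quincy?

The minimum-cost plan:
  P1–Boise: 65 × £3 = £195
  P2–Quincy: 20 × £2 = £40
  P2–Joplin: 25 × £6 = £150
  P3–Orem: 35 × £12 = £420
  P3–Joplin: 5 × £15 = £75
  P4–Joplin: 40 × £3 = £120
Total cost = £1000.
So P2→Quincy carries 20 MWh.

20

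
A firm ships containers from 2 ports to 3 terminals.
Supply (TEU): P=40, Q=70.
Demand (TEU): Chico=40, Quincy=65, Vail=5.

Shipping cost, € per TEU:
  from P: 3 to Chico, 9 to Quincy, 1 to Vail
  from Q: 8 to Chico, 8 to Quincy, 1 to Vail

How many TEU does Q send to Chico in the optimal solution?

Optimal shipments:
  P->Chico: 40 × €3 = €120
  Q->Quincy: 65 × €8 = €520
  Q->Vail: 5 × €1 = €5
Total cost = €645.
The route Q→Chico is not used.

0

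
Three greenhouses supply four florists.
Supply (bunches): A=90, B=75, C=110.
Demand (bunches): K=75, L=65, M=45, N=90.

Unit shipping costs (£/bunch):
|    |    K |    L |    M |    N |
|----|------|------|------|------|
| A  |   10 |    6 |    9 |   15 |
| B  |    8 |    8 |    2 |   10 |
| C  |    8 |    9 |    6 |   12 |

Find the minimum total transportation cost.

One minimum-cost allocation:
  A→K: 25 bunches
  A→L: 65 bunches
  B→M: 45 bunches
  B→N: 30 bunches
  C→K: 50 bunches
  C→N: 60 bunches
Total cost = £2150.
(Supply check: A ships 90; B ships 75; C ships 110.)

2150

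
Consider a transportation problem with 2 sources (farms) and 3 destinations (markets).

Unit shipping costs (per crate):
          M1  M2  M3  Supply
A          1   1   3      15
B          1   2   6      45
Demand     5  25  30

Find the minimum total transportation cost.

A cheapest plan:
  A->M3: 15 × 3 = 45
  B->M1: 5 × 1 = 5
  B->M2: 25 × 2 = 50
  B->M3: 15 × 6 = 90
Total = 45 + 5 + 50 + 90 = 190.
(Supply check: A ships 15; B ships 45.)

190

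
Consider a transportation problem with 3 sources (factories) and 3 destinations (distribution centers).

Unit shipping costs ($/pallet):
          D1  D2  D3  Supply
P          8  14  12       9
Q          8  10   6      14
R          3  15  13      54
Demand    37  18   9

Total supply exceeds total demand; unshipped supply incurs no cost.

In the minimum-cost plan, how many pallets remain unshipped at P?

0

An optimal plan:
  P–D2: 9 × $14 = $126
  Q–D2: 5 × $10 = $50
  Q–D3: 9 × $6 = $54
  R–D1: 37 × $3 = $111
  R–D2: 4 × $15 = $60
Total cost = $401.
P ships 9 of its 9, leaving 0.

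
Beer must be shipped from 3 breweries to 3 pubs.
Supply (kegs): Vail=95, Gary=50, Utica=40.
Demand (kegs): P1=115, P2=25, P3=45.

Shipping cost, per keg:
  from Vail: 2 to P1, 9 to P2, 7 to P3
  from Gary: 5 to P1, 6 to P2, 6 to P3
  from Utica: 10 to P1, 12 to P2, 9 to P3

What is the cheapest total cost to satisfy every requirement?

830

An optimal shipping plan:
  Vail->P1: 95 × 2 = 190
  Gary->P1: 20 × 5 = 100
  Gary->P2: 25 × 6 = 150
  Gary->P3: 5 × 6 = 30
  Utica->P3: 40 × 9 = 360
Total = 190 + 100 + 150 + 30 + 360 = 830.
(Supply check: Vail ships 95; Gary ships 50; Utica ships 40.)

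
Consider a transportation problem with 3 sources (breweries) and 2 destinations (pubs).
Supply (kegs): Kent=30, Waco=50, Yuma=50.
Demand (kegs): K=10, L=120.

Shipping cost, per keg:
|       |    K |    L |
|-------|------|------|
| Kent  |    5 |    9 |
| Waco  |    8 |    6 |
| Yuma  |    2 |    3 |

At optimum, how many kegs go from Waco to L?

The minimum-cost plan:
  Kent–K: 10 × 5 = 50
  Kent–L: 20 × 9 = 180
  Waco–L: 50 × 6 = 300
  Yuma–L: 50 × 3 = 150
Total cost = 680.
So Waco→L carries 50 kegs.

50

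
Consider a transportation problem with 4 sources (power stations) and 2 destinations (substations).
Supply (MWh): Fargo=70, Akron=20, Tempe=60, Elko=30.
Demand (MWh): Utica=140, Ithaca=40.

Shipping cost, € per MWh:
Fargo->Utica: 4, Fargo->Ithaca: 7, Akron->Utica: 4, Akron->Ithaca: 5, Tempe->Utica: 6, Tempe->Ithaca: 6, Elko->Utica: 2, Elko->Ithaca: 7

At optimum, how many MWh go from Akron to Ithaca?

Optimal shipments:
  Fargo→Utica: 70 × €4 = €280
  Akron→Utica: 20 × €4 = €80
  Tempe→Utica: 20 × €6 = €120
  Tempe→Ithaca: 40 × €6 = €240
  Elko→Utica: 30 × €2 = €60
Total cost = €780.
The route Akron→Ithaca is not used.

0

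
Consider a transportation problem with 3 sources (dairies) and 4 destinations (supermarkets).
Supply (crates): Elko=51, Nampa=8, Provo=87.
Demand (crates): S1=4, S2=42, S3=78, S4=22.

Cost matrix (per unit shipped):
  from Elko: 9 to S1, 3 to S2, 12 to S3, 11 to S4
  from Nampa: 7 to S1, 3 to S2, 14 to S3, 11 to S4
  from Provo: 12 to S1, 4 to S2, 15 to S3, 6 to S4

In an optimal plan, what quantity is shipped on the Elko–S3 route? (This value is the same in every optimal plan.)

51

The minimum-cost plan:
  Elko→S3: 51 × 12 = 612
  Nampa→S1: 4 × 7 = 28
  Nampa→S3: 4 × 14 = 56
  Provo→S2: 42 × 4 = 168
  Provo→S3: 23 × 15 = 345
  Provo→S4: 22 × 6 = 132
Total cost = 1341.
So Elko→S3 carries 51 crates.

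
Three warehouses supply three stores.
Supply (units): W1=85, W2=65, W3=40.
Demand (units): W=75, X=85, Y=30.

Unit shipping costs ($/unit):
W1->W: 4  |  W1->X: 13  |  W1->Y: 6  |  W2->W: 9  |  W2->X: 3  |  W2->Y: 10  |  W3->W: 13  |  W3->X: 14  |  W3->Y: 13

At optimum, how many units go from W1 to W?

Optimal shipments:
  W1 to W: 75 × $4 = $300
  W1 to Y: 10 × $6 = $60
  W2 to X: 65 × $3 = $195
  W3 to X: 20 × $14 = $280
  W3 to Y: 20 × $13 = $260
Total cost = $1095.
So W1→W carries 75 units.

75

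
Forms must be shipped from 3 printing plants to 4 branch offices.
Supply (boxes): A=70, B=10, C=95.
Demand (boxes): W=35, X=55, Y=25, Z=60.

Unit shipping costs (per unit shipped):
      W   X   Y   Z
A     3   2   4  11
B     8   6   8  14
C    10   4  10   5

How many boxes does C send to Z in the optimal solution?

60

Solving gives:
  A to W: 35 boxes
  A to X: 20 boxes
  A to Y: 15 boxes
  B to Y: 10 boxes
  C to X: 35 boxes
  C to Z: 60 boxes
Total cost = 725.
So C→Z carries 60 boxes.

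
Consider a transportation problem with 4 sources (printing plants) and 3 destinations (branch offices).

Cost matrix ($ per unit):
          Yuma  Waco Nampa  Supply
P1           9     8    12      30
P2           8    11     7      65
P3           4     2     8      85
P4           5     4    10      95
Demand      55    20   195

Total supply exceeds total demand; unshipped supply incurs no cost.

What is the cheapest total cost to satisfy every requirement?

1990

One minimum-cost allocation:
  P1 to Nampa: 25 × $12 = $300
  P2 to Nampa: 65 × $7 = $455
  P3 to Nampa: 85 × $8 = $680
  P4 to Yuma: 55 × $5 = $275
  P4 to Waco: 20 × $4 = $80
  P4 to Nampa: 20 × $10 = $200
Total = 300 + 455 + 680 + 275 + 80 + 200 = $1990.
(Supply check: P1 ships 25; P2 ships 65; P3 ships 85; P4 ships 95.)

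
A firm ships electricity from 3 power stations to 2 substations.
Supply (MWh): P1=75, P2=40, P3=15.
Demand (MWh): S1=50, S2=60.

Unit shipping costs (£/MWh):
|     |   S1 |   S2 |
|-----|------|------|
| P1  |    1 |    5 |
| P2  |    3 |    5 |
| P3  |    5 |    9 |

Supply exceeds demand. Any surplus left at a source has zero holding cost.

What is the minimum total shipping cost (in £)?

An optimal shipping plan:
  P1 to S1: 50 × £1 = £50
  P1 to S2: 25 × £5 = £125
  P2 to S2: 35 × £5 = £175
Total = 50 + 125 + 175 = £350.
(Supply check: P1 ships 75; P2 ships 35; P3 ships 0.)

350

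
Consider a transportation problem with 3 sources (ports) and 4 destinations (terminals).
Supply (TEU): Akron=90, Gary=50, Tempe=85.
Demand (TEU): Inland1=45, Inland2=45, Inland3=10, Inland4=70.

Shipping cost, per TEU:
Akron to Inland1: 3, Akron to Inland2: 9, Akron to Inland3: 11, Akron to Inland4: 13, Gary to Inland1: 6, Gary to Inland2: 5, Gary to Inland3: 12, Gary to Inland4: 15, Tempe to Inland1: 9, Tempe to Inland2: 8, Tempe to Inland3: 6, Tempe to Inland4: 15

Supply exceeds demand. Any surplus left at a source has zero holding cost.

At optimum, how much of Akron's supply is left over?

0

Minimum-cost shipments:
  Akron–Inland1: 45 × 3 = 135
  Akron–Inland4: 45 × 13 = 585
  Gary–Inland2: 45 × 5 = 225
  Tempe–Inland3: 10 × 6 = 60
  Tempe–Inland4: 25 × 15 = 375
Total cost = 1380.
Akron ships 90 of its 90, leaving 0.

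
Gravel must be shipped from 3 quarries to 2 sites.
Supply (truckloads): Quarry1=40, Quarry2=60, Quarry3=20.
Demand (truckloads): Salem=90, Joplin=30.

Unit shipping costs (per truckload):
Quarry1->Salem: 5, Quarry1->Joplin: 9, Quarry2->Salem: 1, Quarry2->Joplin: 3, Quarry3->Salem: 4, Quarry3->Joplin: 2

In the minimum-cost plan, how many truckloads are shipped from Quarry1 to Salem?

40

Optimal shipments:
  Quarry1–Salem: 40 × 5 = 200
  Quarry2–Salem: 50 × 1 = 50
  Quarry2–Joplin: 10 × 3 = 30
  Quarry3–Joplin: 20 × 2 = 40
Total cost = 320.
So Quarry1→Salem carries 40 truckloads.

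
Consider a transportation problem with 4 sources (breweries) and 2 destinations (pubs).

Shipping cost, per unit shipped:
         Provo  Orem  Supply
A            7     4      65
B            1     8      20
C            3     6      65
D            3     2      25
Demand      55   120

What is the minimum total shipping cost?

A cheapest plan:
  A→Orem: 65 × 4 = 260
  B→Provo: 20 × 1 = 20
  C→Provo: 35 × 3 = 105
  C→Orem: 30 × 6 = 180
  D→Orem: 25 × 2 = 50
Total = 260 + 20 + 105 + 180 + 50 = 615.
(Supply check: A ships 65; B ships 20; C ships 65; D ships 25.)

615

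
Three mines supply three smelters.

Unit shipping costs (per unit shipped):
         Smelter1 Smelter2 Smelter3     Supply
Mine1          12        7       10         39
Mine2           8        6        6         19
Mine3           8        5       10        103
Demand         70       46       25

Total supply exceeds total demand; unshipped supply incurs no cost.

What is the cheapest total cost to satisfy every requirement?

A cheapest plan:
  Mine1–Smelter2: 13 × 7 = 91
  Mine1–Smelter3: 6 × 10 = 60
  Mine2–Smelter3: 19 × 6 = 114
  Mine3–Smelter1: 70 × 8 = 560
  Mine3–Smelter2: 33 × 5 = 165
Total = 91 + 60 + 114 + 560 + 165 = 990.

990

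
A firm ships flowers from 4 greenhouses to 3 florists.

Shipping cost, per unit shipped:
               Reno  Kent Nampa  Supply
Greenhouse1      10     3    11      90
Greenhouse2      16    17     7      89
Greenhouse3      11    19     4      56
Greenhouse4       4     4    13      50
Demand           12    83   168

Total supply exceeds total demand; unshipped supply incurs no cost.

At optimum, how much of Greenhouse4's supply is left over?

Minimum-cost shipments:
  Greenhouse1→Kent: 67 × 3 = 201
  Greenhouse1→Nampa: 23 × 11 = 253
  Greenhouse2→Nampa: 89 × 7 = 623
  Greenhouse3→Nampa: 56 × 4 = 224
  Greenhouse4→Reno: 12 × 4 = 48
  Greenhouse4→Kent: 16 × 4 = 64
Total cost = 1413.
Greenhouse4 ships 28 of its 50, leaving 22.

22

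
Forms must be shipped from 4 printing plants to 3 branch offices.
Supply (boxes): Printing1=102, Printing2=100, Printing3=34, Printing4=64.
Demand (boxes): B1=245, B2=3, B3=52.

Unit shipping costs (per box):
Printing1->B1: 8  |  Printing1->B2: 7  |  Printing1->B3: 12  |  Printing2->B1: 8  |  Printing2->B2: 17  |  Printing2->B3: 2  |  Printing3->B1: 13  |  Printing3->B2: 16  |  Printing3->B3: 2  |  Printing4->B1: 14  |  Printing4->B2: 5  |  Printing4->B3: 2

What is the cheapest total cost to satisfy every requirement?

2303

One minimum-cost allocation:
  Printing1–B1: 102 × 8 = 816
  Printing2–B1: 100 × 8 = 800
  Printing3–B1: 34 × 13 = 442
  Printing4–B1: 9 × 14 = 126
  Printing4–B2: 3 × 5 = 15
  Printing4–B3: 52 × 2 = 104
Total = 816 + 800 + 442 + 126 + 15 + 104 = 2303.
(Supply check: Printing1 ships 102; Printing2 ships 100; Printing3 ships 34; Printing4 ships 64.)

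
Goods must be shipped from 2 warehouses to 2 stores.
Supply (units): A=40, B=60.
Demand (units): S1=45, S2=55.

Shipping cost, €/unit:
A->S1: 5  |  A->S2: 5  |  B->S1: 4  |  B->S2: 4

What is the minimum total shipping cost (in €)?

440

A cheapest plan:
  A→S2: 40 × €5 = €200
  B→S1: 45 × €4 = €180
  B→S2: 15 × €4 = €60
Total = 200 + 180 + 60 = €440.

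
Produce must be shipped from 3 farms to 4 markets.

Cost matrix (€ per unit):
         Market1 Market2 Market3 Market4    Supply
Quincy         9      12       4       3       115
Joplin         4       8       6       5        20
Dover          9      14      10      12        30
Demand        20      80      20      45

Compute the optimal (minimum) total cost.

1295

Optimal allocation:
  Quincy→Market2: 50 × €12 = €600
  Quincy→Market3: 20 × €4 = €80
  Quincy→Market4: 45 × €3 = €135
  Joplin→Market2: 20 × €8 = €160
  Dover→Market1: 20 × €9 = €180
  Dover→Market2: 10 × €14 = €140
Total = 600 + 80 + 135 + 160 + 180 + 140 = €1295.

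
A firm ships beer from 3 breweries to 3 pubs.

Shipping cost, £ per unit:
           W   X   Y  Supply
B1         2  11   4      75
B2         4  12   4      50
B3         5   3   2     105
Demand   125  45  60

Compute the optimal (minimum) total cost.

605

An optimal shipping plan:
  B1→W: 75 kegs
  B2→W: 50 kegs
  B3→X: 45 kegs
  B3→Y: 60 kegs
Total cost = £605.
(Supply check: B1 ships 75; B2 ships 50; B3 ships 105.)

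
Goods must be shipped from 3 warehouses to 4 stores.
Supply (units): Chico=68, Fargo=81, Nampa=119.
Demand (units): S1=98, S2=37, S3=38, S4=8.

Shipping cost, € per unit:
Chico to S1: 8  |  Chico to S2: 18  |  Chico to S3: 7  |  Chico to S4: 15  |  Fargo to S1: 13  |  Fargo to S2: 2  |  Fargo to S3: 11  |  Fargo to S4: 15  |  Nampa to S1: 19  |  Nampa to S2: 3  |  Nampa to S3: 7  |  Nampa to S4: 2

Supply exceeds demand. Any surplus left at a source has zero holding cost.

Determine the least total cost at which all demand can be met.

An optimal shipping plan:
  Chico–S1: 68 × €8 = €544
  Fargo–S1: 30 × €13 = €390
  Fargo–S2: 37 × €2 = €74
  Nampa–S3: 38 × €7 = €266
  Nampa–S4: 8 × €2 = €16
Total = 544 + 390 + 74 + 266 + 16 = €1290.

1290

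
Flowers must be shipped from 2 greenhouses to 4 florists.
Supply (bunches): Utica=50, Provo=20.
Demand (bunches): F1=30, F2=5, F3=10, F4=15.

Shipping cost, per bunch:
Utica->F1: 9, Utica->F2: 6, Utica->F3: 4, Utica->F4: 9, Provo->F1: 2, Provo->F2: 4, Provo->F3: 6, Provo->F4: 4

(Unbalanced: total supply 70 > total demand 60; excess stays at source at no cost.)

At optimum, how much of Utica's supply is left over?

Minimum-cost shipments:
  Utica to F1: 10 × 9 = 90
  Utica to F2: 5 × 6 = 30
  Utica to F3: 10 × 4 = 40
  Utica to F4: 15 × 9 = 135
  Provo to F1: 20 × 2 = 40
Total cost = 335.
Utica ships 40 of its 50, leaving 10.

10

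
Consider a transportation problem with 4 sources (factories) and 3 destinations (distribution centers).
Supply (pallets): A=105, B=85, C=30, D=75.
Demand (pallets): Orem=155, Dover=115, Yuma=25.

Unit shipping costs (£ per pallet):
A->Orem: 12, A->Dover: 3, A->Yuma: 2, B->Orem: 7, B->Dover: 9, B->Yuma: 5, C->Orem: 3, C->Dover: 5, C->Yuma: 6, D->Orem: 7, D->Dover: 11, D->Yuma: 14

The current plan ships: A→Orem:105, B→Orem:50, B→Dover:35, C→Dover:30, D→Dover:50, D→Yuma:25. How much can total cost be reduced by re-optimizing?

1480

Current plan cost = 105·12 + 50·7 + 35·9 + 30·5 + 50·11 + 25·14 = £2975.
Optimal plan:
  A→Dover: 105 × £3 = £315
  B→Orem: 50 × £7 = £350
  B→Dover: 10 × £9 = £90
  B→Yuma: 25 × £5 = £125
  C→Orem: 30 × £3 = £90
  D→Orem: 75 × £7 = £525
Optimal cost = £1495.
Saving = 2975 − 1495 = £1480.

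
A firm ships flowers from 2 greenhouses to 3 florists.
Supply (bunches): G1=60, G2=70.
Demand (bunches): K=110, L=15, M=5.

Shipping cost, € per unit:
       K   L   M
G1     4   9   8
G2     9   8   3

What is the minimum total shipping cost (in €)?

825

Optimal allocation:
  G1->K: 60 × €4 = €240
  G2->K: 50 × €9 = €450
  G2->L: 15 × €8 = €120
  G2->M: 5 × €3 = €15
Total = 240 + 450 + 120 + 15 = €825.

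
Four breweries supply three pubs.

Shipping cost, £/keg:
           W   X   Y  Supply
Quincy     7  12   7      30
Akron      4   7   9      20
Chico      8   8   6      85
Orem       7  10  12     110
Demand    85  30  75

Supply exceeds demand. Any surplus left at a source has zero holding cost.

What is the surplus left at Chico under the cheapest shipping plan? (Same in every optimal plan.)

0

Minimum-cost shipments:
  Quincy–W: 10 kegs
  Quincy–Y: 20 kegs
  Akron–W: 20 kegs
  Chico–X: 30 kegs
  Chico–Y: 55 kegs
  Orem–W: 55 kegs
Total cost = £1245.
Chico ships 85 of its 85, leaving 0.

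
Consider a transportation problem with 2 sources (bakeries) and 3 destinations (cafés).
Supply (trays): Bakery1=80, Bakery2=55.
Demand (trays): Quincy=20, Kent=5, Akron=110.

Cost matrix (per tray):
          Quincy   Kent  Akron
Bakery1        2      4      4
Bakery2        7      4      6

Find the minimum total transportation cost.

600

Optimal allocation:
  Bakery1–Quincy: 20 trays
  Bakery1–Akron: 60 trays
  Bakery2–Kent: 5 trays
  Bakery2–Akron: 50 trays
Total cost = 600.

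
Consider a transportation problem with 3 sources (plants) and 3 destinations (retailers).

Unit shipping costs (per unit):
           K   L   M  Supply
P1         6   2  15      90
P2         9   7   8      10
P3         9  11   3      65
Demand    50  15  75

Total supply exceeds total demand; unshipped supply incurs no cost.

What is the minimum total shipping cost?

605

One minimum-cost allocation:
  P1–K: 50 × 6 = 300
  P1–L: 15 × 2 = 30
  P2–M: 10 × 8 = 80
  P3–M: 65 × 3 = 195
Total = 300 + 30 + 80 + 195 = 605.
(Supply check: P1 ships 65; P2 ships 10; P3 ships 65.)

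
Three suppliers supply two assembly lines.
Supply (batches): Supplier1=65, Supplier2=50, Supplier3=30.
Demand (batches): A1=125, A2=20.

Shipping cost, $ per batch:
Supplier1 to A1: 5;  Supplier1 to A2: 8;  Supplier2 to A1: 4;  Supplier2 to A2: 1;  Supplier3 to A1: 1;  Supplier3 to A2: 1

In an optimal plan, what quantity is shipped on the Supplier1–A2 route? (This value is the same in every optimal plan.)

0

Solving gives:
  Supplier1->A1: 65 × $5 = $325
  Supplier2->A1: 30 × $4 = $120
  Supplier2->A2: 20 × $1 = $20
  Supplier3->A1: 30 × $1 = $30
Total cost = $495.
The route Supplier1→A2 is not used.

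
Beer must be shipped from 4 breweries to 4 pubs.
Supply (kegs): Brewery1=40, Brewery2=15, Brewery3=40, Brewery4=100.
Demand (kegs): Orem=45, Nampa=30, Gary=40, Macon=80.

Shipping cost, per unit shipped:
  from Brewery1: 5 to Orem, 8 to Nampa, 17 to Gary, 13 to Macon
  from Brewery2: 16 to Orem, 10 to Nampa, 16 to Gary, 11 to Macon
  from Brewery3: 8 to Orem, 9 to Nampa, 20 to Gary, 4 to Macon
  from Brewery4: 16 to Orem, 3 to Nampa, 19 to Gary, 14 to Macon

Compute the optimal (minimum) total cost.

Optimal allocation:
  Brewery1→Orem: 40 × 5 = 200
  Brewery2→Macon: 15 × 11 = 165
  Brewery3→Macon: 40 × 4 = 160
  Brewery4→Orem: 5 × 16 = 80
  Brewery4→Nampa: 30 × 3 = 90
  Brewery4→Gary: 40 × 19 = 760
  Brewery4→Macon: 25 × 14 = 350
Total = 200 + 165 + 160 + 80 + 90 + 760 + 350 = 1805.

1805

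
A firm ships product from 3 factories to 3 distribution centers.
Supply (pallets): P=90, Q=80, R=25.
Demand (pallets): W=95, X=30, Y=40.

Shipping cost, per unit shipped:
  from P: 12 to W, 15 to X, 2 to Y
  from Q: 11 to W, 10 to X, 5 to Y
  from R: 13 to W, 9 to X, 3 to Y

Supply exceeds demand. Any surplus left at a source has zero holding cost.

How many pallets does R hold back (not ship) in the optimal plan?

0

Minimum-cost shipments:
  P->W: 20 pallets
  P->Y: 40 pallets
  Q->W: 75 pallets
  Q->X: 5 pallets
  R->X: 25 pallets
Total cost = 1420.
R ships 25 of its 25, leaving 0.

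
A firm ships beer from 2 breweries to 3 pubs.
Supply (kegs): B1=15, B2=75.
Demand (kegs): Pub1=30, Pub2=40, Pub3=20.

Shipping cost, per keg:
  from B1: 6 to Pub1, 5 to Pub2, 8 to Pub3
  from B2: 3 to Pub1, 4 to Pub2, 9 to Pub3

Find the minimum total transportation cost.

Optimal allocation:
  B1→Pub3: 15 × 8 = 120
  B2→Pub1: 30 × 3 = 90
  B2→Pub2: 40 × 4 = 160
  B2→Pub3: 5 × 9 = 45
Total = 120 + 90 + 160 + 45 = 415.
(Supply check: B1 ships 15; B2 ships 75.)

415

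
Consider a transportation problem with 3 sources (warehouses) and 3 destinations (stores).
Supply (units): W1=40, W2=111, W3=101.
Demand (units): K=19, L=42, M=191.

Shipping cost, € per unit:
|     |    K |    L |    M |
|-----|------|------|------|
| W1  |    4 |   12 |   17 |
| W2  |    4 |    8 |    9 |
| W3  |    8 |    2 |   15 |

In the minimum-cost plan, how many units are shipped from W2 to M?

111

The minimum-cost plan:
  W1–K: 19 × €4 = €76
  W1–M: 21 × €17 = €357
  W2–M: 111 × €9 = €999
  W3–L: 42 × €2 = €84
  W3–M: 59 × €15 = €885
Total cost = €2401.
So W2→M carries 111 units.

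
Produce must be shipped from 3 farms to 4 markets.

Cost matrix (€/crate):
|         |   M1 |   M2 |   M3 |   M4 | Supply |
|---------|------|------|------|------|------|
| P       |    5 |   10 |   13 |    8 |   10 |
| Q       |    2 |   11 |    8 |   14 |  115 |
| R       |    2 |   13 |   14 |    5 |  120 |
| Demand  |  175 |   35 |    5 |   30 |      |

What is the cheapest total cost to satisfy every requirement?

One minimum-cost allocation:
  P to M2: 10 × €10 = €100
  Q to M1: 85 × €2 = €170
  Q to M2: 25 × €11 = €275
  Q to M3: 5 × €8 = €40
  R to M1: 90 × €2 = €180
  R to M4: 30 × €5 = €150
Total = 100 + 170 + 275 + 40 + 180 + 150 = €915.
(Supply check: P ships 10; Q ships 115; R ships 120.)

915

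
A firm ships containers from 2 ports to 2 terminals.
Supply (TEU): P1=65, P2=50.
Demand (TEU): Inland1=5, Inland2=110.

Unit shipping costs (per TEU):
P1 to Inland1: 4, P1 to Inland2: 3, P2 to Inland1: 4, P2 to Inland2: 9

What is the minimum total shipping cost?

620

A cheapest plan:
  P1->Inland2: 65 × 3 = 195
  P2->Inland1: 5 × 4 = 20
  P2->Inland2: 45 × 9 = 405
Total = 195 + 20 + 405 = 620.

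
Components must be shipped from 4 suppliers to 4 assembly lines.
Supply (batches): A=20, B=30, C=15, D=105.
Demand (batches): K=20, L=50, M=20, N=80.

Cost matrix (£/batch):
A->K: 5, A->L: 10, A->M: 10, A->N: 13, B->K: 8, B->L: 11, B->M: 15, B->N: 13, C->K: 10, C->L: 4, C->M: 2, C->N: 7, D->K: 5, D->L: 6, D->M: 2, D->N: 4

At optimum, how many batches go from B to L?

Solving gives:
  A->K: 20 × £5 = £100
  B->L: 30 × £11 = £330
  C->L: 15 × £4 = £60
  D->L: 5 × £6 = £30
  D->M: 20 × £2 = £40
  D->N: 80 × £4 = £320
Total cost = £880.
So B→L carries 30 batches.

30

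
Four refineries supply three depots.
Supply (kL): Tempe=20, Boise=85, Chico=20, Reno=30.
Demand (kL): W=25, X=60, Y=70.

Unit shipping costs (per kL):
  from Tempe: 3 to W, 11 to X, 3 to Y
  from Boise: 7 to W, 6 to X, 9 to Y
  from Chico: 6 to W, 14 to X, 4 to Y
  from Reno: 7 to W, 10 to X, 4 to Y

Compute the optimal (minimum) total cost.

795

An optimal shipping plan:
  Tempe to Y: 20 × 3 = 60
  Boise to W: 25 × 7 = 175
  Boise to X: 60 × 6 = 360
  Chico to Y: 20 × 4 = 80
  Reno to Y: 30 × 4 = 120
Total = 60 + 175 + 360 + 80 + 120 = 795.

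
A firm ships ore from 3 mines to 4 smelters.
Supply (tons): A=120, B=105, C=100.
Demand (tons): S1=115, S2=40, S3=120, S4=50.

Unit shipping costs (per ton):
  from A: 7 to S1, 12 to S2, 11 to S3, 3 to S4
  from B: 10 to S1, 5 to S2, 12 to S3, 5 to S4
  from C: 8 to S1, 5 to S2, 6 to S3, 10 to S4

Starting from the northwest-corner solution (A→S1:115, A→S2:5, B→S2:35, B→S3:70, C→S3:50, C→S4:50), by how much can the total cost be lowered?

595

Current plan cost = 115·7 + 5·12 + 35·5 + 70·12 + 50·6 + 50·10 = 2680.
Optimal plan:
  A->S1: 115 × 7 = 805
  A->S4: 5 × 3 = 15
  B->S2: 40 × 5 = 200
  B->S3: 20 × 12 = 240
  B->S4: 45 × 5 = 225
  C->S3: 100 × 6 = 600
Optimal cost = 2085.
Saving = 2680 − 2085 = 595.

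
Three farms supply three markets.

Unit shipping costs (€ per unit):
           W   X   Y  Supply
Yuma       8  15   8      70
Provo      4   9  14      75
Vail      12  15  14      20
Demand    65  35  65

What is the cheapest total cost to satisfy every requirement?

1235

One minimum-cost allocation:
  Yuma–W: 5 × €8 = €40
  Yuma–Y: 65 × €8 = €520
  Provo–W: 60 × €4 = €240
  Provo–X: 15 × €9 = €135
  Vail–X: 20 × €15 = €300
Total = 40 + 520 + 240 + 135 + 300 = €1235.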